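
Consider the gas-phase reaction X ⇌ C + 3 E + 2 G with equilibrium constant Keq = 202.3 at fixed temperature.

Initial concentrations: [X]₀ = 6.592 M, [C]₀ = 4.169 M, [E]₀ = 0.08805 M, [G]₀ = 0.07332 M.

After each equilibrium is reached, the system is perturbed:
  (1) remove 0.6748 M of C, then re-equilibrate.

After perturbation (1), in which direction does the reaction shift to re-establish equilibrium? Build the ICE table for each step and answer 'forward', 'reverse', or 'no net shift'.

Q₀ = 2.3209e-06 vs Keq = 202.3 ⇒ Q<K, forward
Step 1:
                   X          C          E          G
  Initial      6.592      4.169    0.08805    0.07332
  Change       -1.11       1.11       3.33       2.22
  Equil        5.482      5.279      3.418      2.293
  solve Keq expr → x = 1.11; check Q = 202.3
Then remove 0.6748 M of C.
Step 2:
                   X          C          E          G
  Initial      5.482      4.604      3.418      2.293
  Change    -0.02896    0.02896    0.08689    0.05793
  Equil        5.453      4.633      3.505      2.351
  solve Keq expr → x = 0.02896; check Q = 202.3

Direction: forward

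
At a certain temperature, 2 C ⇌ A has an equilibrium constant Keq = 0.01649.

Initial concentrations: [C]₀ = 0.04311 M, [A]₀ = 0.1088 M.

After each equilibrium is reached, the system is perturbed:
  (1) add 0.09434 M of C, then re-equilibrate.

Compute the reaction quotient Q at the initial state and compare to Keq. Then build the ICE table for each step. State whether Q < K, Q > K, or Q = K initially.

Q₀ = 58.54; Q > K (proceeds reverse)

Q₀ = 58.54 vs Keq = 0.01649 ⇒ Q>K, reverse
Step 1:
                    C           A
  I           0.04311      0.1088
  C            0.2154     -0.1077
  E            0.2585    0.001102
  solve Keq expr → x = -0.1077; check Q = 0.01649
Then add 0.09434 M of C.
Step 2:
                    C           A
  I            0.3528    0.001102
  C         -0.001859  9.2948e-04
  E             0.351    0.002031
  solve Keq expr → x = 9.2948e-04; check Q = 0.01649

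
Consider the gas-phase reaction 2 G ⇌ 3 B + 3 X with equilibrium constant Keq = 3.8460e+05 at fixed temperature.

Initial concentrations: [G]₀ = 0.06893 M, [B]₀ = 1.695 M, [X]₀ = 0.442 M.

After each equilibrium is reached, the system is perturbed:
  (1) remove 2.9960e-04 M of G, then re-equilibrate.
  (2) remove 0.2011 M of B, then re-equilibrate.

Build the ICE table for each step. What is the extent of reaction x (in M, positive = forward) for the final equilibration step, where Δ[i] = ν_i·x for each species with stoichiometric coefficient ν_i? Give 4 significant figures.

x = 1.2564e-04 M

Q₀ = 88.5 vs Keq = 3.8460e+05 ⇒ Q<K, forward
Step 1:
                  G         B         X
  Initial   0.06893     1.695     0.442
  Change   -0.06738    0.1011    0.1011
  Equil    0.001553     1.796    0.5431
  solve Keq expr → x = 0.03369; check Q = 3.8460e+05
Then remove 2.9960e-04 M of G.
Step 2:
                  G         B         X
  Initial  0.001254     1.796    0.5431
  Change  2.9711e-04 -4.4567e-04 -4.4567e-04
  Equil    0.001551     1.796    0.5426
  solve Keq expr → x = -1.4856e-04; check Q = 3.8460e+05
Then remove 0.2011 M of B.
Step 3:
                  G         B         X
  Initial  0.001551     1.595    0.5426
  Change  -2.5128e-04 3.7691e-04 3.7691e-04
  Equil      0.0013     1.595     0.543
  solve Keq expr → x = 1.2564e-04; check Q = 3.8460e+05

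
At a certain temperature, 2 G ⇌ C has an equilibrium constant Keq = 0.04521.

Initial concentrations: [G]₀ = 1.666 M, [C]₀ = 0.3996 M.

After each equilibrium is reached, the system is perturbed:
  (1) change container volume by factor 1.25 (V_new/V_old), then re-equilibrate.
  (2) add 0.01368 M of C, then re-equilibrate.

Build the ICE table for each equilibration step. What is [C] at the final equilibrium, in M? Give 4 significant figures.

Q₀ = 0.144 vs Keq = 0.04521 ⇒ Q>K, reverse
Step 1:
                   G          C
  Initial      1.666     0.3996
  Change      0.4096    -0.2048
  Equil        2.076     0.1948
  solve Keq expr → x = -0.2048; check Q = 0.04521
Then change container volume by factor 1.25 (V_new/V_old).
Step 2:
                   G          C
  Initial      1.661     0.1558
  Change     0.04778   -0.02389
  Equil        1.708     0.1319
  solve Keq expr → x = -0.02389; check Q = 0.04521
Then add 0.01368 M of C.
Step 3:
                   G          C
  Initial      1.708     0.1456
  Change     0.02087   -0.01044
  Equil        1.729     0.1352
  solve Keq expr → x = -0.01044; check Q = 0.04521

[C]_eq = 0.1352 M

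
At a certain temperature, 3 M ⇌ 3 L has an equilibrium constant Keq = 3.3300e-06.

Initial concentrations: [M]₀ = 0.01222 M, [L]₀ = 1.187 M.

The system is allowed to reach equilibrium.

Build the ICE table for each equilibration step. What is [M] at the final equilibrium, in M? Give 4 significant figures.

[M]_eq = 1.182 M

Q₀ = 9.1651e+05 vs Keq = 3.3300e-06 ⇒ Q>K, reverse
Step 1:
                    M           L
  Initial     0.01222       1.187
  Change        1.169      -1.169
  Equil         1.182     0.01764
  solve Keq expr → x = -0.3898; check Q = 3.3300e-06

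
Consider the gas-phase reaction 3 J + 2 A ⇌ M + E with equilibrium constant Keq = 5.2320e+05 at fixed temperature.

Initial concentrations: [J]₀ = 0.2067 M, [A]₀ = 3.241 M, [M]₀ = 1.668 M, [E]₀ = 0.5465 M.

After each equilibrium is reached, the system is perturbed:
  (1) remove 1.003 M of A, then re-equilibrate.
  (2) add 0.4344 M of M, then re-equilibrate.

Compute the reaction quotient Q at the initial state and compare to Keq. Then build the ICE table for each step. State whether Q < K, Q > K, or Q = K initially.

Q₀ = 9.827 vs Keq = 5.2320e+05 ⇒ Q<K, forward
Step 1:
                    J           A           M           E
  Initial      0.2067       3.241       1.668      0.5465
  Change      -0.2007     -0.1338     0.06692     0.06692
  Equil       0.00595       3.107       1.735      0.6134
  solve Keq expr → x = 0.06692; check Q = 5.2320e+05
Then remove 1.003 M of A.
Step 2:
                    J           A           M           E
  Initial     0.00595       2.104       1.735      0.6134
  Change      0.00176    0.001173 -5.8653e-04 -5.8653e-04
  Equil       0.00771       2.105       1.734      0.6128
  solve Keq expr → x = -5.8653e-04; check Q = 5.2320e+05
Then add 0.4344 M of M.
Step 3:
                    J           A           M           E
  Initial     0.00771       2.105       2.169      0.6128
  Change   5.9420e-04  3.9613e-04 -1.9807e-04 -1.9807e-04
  Equil      0.008304       2.106       2.169      0.6126
  solve Keq expr → x = -1.9807e-04; check Q = 5.2320e+05

Q₀ = 9.827; Q < K (proceeds forward)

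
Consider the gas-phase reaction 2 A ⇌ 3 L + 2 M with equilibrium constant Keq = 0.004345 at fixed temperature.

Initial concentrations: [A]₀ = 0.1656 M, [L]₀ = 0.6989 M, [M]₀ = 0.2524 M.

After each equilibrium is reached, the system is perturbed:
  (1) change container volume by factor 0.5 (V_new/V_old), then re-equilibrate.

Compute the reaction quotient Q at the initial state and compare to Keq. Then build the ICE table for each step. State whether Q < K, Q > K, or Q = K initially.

Q₀ = 0.7931; Q > K (proceeds reverse)

Q₀ = 0.7931 vs Keq = 0.004345 ⇒ Q>K, reverse
Step 1:
                  A         L         M
  Initial    0.1656    0.6989    0.2524
  Change     0.1747   -0.2621   -0.1747
  Equil      0.3403    0.4368   0.07769
  solve Keq expr → x = -0.08735; check Q = 0.004345
Then change container volume by factor 0.5 (V_new/V_old).
Step 2:
                  A         L         M
  Initial    0.6806    0.8737    0.1554
  Change    0.07907   -0.1186  -0.07907
  Equil      0.7597    0.7551   0.07632
  solve Keq expr → x = -0.03953; check Q = 0.004345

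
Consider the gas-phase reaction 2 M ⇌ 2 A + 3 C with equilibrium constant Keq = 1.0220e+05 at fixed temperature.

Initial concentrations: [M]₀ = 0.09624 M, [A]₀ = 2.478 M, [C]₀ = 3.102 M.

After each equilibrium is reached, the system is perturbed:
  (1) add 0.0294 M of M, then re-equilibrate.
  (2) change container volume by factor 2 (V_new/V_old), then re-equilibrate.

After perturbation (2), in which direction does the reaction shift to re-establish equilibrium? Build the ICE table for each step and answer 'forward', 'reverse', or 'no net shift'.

Q₀ = 1.9789e+04 vs Keq = 1.0220e+05 ⇒ Q<K, forward
Step 1:
                    M           A           C
  Initial     0.09624       2.478       3.102
  Change     -0.05139     0.05139     0.07709
  Equil       0.04485       2.529       3.179
  solve Keq expr → x = 0.0257; check Q = 1.0220e+05
Then add 0.0294 M of M.
Step 2:
                    M           A           C
  Initial     0.07425       2.529       3.179
  Change       -0.028       0.028       0.042
  Equil       0.04625       2.557       3.221
  solve Keq expr → x = 0.014; check Q = 1.0220e+05
Then change container volume by factor 2 (V_new/V_old).
Step 3:
                    M           A           C
  Initial     0.02312       1.279       1.611
  Change     -0.01468     0.01468     0.02203
  Equil      0.008439       1.293       1.633
  solve Keq expr → x = 0.007342; check Q = 1.0220e+05

Direction: forward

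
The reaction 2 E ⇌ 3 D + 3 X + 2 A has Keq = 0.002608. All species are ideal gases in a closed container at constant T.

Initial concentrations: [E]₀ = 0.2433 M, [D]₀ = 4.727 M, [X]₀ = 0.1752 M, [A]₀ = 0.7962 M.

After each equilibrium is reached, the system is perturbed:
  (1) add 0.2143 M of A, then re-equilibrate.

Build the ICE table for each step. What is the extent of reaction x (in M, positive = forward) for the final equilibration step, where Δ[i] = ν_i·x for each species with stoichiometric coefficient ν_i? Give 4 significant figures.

x = -0.001012 M

Q₀ = 6.083 vs Keq = 0.002608 ⇒ Q>K, reverse
Step 1:
                    E           D           X           A
  I            0.2433       4.727      0.1752      0.7962
  C            0.1041     -0.1562     -0.1562     -0.1041
  E            0.3474       4.571     0.01902      0.6921
  solve Keq expr → x = -0.05206; check Q = 0.002608
Then add 0.2143 M of A.
Step 2:
                    E           D           X           A
  I            0.3474       4.571     0.01902      0.9064
  C          0.002023   -0.003035   -0.003035   -0.002023
  E            0.3494       4.568     0.01599      0.9044
  solve Keq expr → x = -0.001012; check Q = 0.002608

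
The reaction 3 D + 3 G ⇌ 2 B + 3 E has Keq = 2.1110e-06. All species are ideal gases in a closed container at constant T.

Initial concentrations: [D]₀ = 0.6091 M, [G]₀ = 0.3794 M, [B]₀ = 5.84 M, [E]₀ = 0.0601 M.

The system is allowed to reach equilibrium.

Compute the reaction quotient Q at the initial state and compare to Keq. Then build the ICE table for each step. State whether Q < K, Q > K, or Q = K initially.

Q₀ = 0.5999 vs Keq = 2.1110e-06 ⇒ Q>K, reverse
Step 1:
                  D         G         B         E
  I          0.6091    0.3794      5.84    0.0601
  C         0.05894   0.05894  -0.03929  -0.05894
  E           0.668    0.4383     5.801  0.001164
  solve Keq expr → x = -0.01965; check Q = 2.1110e-06

Q₀ = 0.5999; Q > K (proceeds reverse)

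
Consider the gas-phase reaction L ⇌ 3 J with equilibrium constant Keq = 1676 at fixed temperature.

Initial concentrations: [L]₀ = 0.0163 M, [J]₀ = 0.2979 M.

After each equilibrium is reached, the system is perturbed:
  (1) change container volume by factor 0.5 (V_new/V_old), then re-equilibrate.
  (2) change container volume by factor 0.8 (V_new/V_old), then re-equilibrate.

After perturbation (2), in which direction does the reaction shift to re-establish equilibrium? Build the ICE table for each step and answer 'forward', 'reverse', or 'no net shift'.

Q₀ = 1.622 vs Keq = 1676 ⇒ Q<K, forward
Step 1:
                    L           J
  init         0.0163      0.2979
  Δ          -0.01628     0.04883
  eq       2.4870e-05      0.3467
  solve Keq expr → x = 0.01628; check Q = 1676
Then change container volume by factor 0.5 (V_new/V_old).
Step 2:
                    L           J
  init     4.9741e-05      0.6935
  Δ        1.4884e-04 -4.4652e-04
  eq       1.9858e-04       0.693
  solve Keq expr → x = -1.4884e-04; check Q = 1676
Then change container volume by factor 0.8 (V_new/V_old).
Step 3:
                    L           J
  init     2.4822e-04      0.8663
  Δ        1.3907e-04 -4.1720e-04
  eq       3.8729e-04      0.8658
  solve Keq expr → x = -1.3907e-04; check Q = 1676

Direction: reverse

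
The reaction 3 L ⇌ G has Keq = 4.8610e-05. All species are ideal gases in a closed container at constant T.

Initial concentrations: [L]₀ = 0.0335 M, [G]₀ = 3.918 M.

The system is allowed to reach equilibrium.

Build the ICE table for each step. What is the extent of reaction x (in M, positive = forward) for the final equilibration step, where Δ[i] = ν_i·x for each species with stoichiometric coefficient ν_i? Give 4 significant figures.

Q₀ = 1.0421e+05 vs Keq = 4.8610e-05 ⇒ Q>K, reverse
Step 1:
                   L          G
  I           0.0335      3.918
  C            11.53     -3.843
  E            11.56    0.07513
  solve Keq expr → x = -3.843; check Q = 4.8610e-05

x = -3.843 M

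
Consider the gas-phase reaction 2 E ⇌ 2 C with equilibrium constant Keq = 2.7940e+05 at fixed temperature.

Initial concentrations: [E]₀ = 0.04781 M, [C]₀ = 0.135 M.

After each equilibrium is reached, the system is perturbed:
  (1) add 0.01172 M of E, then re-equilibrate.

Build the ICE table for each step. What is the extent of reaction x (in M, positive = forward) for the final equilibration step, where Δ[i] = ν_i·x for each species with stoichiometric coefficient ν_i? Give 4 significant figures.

x = 0.005849 M

Q₀ = 7.973 vs Keq = 2.7940e+05 ⇒ Q<K, forward
Step 1:
                   E          C
  init       0.04781      0.135
  Δ         -0.04746    0.04746
  eq      3.4520e-04     0.1825
  solve Keq expr → x = 0.02373; check Q = 2.7940e+05
Then add 0.01172 M of E.
Step 2:
                   E          C
  init       0.01207     0.1825
  Δ          -0.0117     0.0117
  eq      3.6733e-04     0.1942
  solve Keq expr → x = 0.005849; check Q = 2.7940e+05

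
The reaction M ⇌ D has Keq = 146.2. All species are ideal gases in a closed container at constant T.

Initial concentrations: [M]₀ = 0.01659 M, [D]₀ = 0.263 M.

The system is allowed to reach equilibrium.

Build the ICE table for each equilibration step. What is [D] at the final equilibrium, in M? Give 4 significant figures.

[D]_eq = 0.2777 M

Q₀ = 15.85 vs Keq = 146.2 ⇒ Q<K, forward
Step 1:
                  M         D
  I         0.01659     0.263
  C        -0.01469   0.01469
  E        0.001899    0.2777
  solve Keq expr → x = 0.01469; check Q = 146.2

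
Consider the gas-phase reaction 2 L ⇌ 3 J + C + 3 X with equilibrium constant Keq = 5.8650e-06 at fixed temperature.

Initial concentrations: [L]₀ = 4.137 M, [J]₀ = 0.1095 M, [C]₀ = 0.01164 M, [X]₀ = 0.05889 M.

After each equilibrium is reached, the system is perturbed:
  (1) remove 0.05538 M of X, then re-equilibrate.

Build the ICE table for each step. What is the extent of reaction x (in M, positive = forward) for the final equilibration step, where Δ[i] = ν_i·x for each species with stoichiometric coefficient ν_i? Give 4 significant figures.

Q₀ = 1.8237e-10 vs Keq = 5.8650e-06 ⇒ Q<K, forward
Step 1:
                    L           J           C           X
  init          4.137      0.1095     0.01164     0.05889
  Δ           -0.1565      0.2348     0.07826      0.2348
  eq             3.98      0.3443      0.0899      0.2937
  solve Keq expr → x = 0.07826; check Q = 5.8650e-06
Then remove 0.05538 M of X.
Step 2:
                    L           J           C           X
  init           3.98      0.3443      0.0899      0.2383
  Δ          -0.01725     0.02587    0.008624     0.02587
  eq            3.963      0.3702     0.09853      0.2642
  solve Keq expr → x = 0.008624; check Q = 5.8650e-06

x = 0.008624 M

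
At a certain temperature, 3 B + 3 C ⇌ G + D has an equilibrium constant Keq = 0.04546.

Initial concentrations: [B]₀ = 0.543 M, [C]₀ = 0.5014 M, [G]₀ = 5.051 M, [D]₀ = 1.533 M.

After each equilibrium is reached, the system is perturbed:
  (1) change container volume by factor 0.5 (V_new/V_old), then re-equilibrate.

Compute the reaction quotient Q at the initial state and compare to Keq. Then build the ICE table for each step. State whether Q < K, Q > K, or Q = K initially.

Q₀ = 383.7; Q > K (proceeds reverse)

Q₀ = 383.7 vs Keq = 0.04546 ⇒ Q>K, reverse
Step 1:
                    B           C           G           D
  init          0.543      0.5014       5.051       1.533
  Δ             1.626       1.626      -0.542      -0.542
  eq            2.169       2.128       4.509       0.991
  solve Keq expr → x = -0.542; check Q = 0.04546
Then change container volume by factor 0.5 (V_new/V_old).
Step 2:
                    B           C           G           D
  init          4.338       4.255       9.018       1.982
  Δ            -1.464      -1.464       0.488       0.488
  eq            2.874       2.791       9.506        2.47
  solve Keq expr → x = 0.488; check Q = 0.04546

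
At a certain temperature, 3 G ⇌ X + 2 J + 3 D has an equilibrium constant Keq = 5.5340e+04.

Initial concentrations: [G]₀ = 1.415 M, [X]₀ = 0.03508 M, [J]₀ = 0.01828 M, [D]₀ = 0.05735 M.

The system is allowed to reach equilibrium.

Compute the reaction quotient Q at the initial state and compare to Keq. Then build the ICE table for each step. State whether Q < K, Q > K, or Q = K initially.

Q₀ = 7.8045e-10 vs Keq = 5.5340e+04 ⇒ Q<K, forward
Step 1:
                  G         X         J         D
  init        1.415   0.03508   0.01828   0.05735
  Δ          -1.386    0.4621    0.9241     1.386
  eq        0.02884    0.4971    0.9424     1.444
  solve Keq expr → x = 0.4621; check Q = 5.5340e+04

Q₀ = 7.8045e-10; Q < K (proceeds forward)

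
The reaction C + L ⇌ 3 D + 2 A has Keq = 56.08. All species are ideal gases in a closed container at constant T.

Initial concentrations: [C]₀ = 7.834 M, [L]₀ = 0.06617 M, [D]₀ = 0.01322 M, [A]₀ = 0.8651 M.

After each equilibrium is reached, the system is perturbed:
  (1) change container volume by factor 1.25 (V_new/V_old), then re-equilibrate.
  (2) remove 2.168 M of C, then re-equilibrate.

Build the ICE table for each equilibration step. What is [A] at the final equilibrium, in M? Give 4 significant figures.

Q₀ = 3.3357e-06 vs Keq = 56.08 ⇒ Q<K, forward
Step 1:
                   C          L          D          A
  I            7.834    0.06617    0.01322     0.8651
  C         -0.06615   -0.06615     0.1984     0.1323
  E            7.768 2.1656e-05     0.2117     0.9974
  solve Keq expr → x = 0.06615; check Q = 56.08
Then change container volume by factor 1.25 (V_new/V_old).
Step 2:
                   C          L          D          A
  I            6.214 1.7325e-05     0.1693     0.7979
  C       -8.4501e-06 -8.4501e-06 2.5350e-05 1.6900e-05
  E            6.214 8.8746e-06     0.1694     0.7979
  solve Keq expr → x = 8.4501e-06; check Q = 56.08
Then remove 2.168 M of C.
Step 3:
                   C          L          D          A
  I            4.046 8.8746e-06     0.1694     0.7979
  C       4.7512e-06 4.7512e-06 -1.4254e-05 -9.5025e-06
  E            4.046 1.3626e-05     0.1693     0.7979
  solve Keq expr → x = -4.7512e-06; check Q = 56.08

[A]_eq = 0.7979 M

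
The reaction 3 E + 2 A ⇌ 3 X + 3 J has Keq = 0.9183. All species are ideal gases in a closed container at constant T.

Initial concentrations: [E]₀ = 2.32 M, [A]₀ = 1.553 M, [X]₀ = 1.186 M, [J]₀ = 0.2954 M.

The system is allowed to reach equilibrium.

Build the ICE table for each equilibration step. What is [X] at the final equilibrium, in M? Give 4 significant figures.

Q₀ = 0.001428 vs Keq = 0.9183 ⇒ Q<K, forward
Step 1:
                    E           A           X           J
  init           2.32       1.553       1.186      0.2954
  Δ           -0.6532     -0.4355      0.6532      0.6532
  eq            1.667       1.118       1.839      0.9486
  solve Keq expr → x = 0.2177; check Q = 0.9183

[X]_eq = 1.839 M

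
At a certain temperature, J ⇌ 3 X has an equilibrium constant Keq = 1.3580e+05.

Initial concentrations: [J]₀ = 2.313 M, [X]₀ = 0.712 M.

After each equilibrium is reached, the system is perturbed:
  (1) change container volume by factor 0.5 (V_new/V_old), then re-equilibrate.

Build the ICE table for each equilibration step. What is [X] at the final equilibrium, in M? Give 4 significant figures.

[X]_eq = 15.22 M

Q₀ = 0.1561 vs Keq = 1.3580e+05 ⇒ Q<K, forward
Step 1:
                   J          X
  I            2.313      0.712
  C            -2.31      6.929
  E         0.003285      7.641
  solve Keq expr → x = 2.31; check Q = 1.3580e+05
Then change container volume by factor 0.5 (V_new/V_old).
Step 2:
                   J          X
  I         0.006571      15.28
  C          0.01941   -0.05824
  E          0.02598      15.22
  solve Keq expr → x = -0.01941; check Q = 1.3580e+05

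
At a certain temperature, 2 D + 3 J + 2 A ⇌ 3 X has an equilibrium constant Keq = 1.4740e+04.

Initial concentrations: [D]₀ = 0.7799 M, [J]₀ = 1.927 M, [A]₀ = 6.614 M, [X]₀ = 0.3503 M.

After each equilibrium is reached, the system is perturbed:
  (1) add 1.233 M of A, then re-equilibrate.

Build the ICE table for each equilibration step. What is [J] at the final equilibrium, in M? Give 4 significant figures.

Q₀ = 2.2577e-04 vs Keq = 1.4740e+04 ⇒ Q<K, forward
Step 1:
                    D           J           A           X
  I            0.7799       1.927       6.614      0.3503
  C            -0.776      -1.164      -0.776       1.164
  E          0.003944      0.7631       5.838       1.514
  solve Keq expr → x = 0.388; check Q = 1.4740e+04
Then add 1.233 M of A.
Step 2:
                    D           J           A           X
  I          0.003944      0.7631       7.071       1.514
  C       -6.7760e-04   -0.001016 -6.7760e-04    0.001016
  E          0.003266       0.762        7.07       1.515
  solve Keq expr → x = 3.3880e-04; check Q = 1.4740e+04

[J]_eq = 0.762 M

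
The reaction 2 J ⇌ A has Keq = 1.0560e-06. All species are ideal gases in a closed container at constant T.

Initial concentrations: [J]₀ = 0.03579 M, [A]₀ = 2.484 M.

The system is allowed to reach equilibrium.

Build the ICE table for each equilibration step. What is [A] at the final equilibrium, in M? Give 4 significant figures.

[A]_eq = 2.6439e-05 M

Q₀ = 1939 vs Keq = 1.0560e-06 ⇒ Q>K, reverse
Step 1:
                   J          A
  I          0.03579      2.484
  C            4.968     -2.484
  E            5.004 2.6439e-05
  solve Keq expr → x = -2.484; check Q = 1.0560e-06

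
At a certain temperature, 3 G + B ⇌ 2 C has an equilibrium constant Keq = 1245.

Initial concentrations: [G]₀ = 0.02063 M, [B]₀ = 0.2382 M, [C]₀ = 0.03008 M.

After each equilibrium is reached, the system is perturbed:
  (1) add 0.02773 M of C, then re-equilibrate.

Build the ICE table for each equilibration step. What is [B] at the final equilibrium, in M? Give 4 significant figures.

[B]_eq = 0.2387 M

Q₀ = 432.6 vs Keq = 1245 ⇒ Q<K, forward
Step 1:
                    G           B           C
  I           0.02063      0.2382     0.03008
  C         -0.005031   -0.001677    0.003354
  E            0.0156      0.2365     0.03343
  solve Keq expr → x = 0.001677; check Q = 1245
Then add 0.02773 M of C.
Step 2:
                    G           B           C
  I            0.0156      0.2365     0.06116
  C          0.006543    0.002181   -0.004362
  E           0.02214      0.2387      0.0568
  solve Keq expr → x = -0.002181; check Q = 1245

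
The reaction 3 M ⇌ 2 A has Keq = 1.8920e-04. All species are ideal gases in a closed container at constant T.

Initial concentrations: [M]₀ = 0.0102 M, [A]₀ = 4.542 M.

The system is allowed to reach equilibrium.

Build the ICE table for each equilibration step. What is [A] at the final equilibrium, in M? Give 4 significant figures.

Q₀ = 1.9440e+07 vs Keq = 1.8920e-04 ⇒ Q>K, reverse
Step 1:
                    M           A
  init         0.0102       4.542
  Δ             6.472      -4.315
  eq            6.483       0.227
  solve Keq expr → x = -2.157; check Q = 1.8920e-04

[A]_eq = 0.227 M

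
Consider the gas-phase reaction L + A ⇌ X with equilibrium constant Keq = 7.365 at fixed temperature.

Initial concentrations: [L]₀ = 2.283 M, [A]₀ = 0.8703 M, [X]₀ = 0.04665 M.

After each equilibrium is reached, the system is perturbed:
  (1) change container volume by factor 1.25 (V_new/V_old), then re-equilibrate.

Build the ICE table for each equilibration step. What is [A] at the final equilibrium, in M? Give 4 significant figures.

[A]_eq = 0.07431 M

Q₀ = 0.02348 vs Keq = 7.365 ⇒ Q<K, forward
Step 1:
                   L          A          X
  Initial      2.283     0.8703    0.04665
  Change     -0.7937    -0.7937     0.7937
  Equil        1.489    0.07661     0.8403
  solve Keq expr → x = 0.7937; check Q = 7.365
Then change container volume by factor 1.25 (V_new/V_old).
Step 2:
                   L          A          X
  Initial      1.191    0.06129     0.6723
  Change     0.01303    0.01303   -0.01303
  Equil        1.204    0.07431     0.6592
  solve Keq expr → x = -0.01303; check Q = 7.365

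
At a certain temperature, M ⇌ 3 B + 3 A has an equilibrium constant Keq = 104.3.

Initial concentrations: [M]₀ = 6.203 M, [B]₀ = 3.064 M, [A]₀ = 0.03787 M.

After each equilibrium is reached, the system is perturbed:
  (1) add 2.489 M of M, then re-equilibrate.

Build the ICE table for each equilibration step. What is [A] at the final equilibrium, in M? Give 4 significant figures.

Q₀ = 2.5185e-04 vs Keq = 104.3 ⇒ Q<K, forward
Step 1:
                  M         B         A
  Initial     6.203     3.064   0.03787
  Change    -0.5715     1.715     1.715
  Equil       5.631     4.779     1.753
  solve Keq expr → x = 0.5715; check Q = 104.3
Then add 2.489 M of M.
Step 2:
                  M         B         A
  Initial      8.12     4.779     1.753
  Change   -0.05311    0.1593    0.1593
  Equil       8.067     4.938     1.912
  solve Keq expr → x = 0.05311; check Q = 104.3

[A]_eq = 1.912 M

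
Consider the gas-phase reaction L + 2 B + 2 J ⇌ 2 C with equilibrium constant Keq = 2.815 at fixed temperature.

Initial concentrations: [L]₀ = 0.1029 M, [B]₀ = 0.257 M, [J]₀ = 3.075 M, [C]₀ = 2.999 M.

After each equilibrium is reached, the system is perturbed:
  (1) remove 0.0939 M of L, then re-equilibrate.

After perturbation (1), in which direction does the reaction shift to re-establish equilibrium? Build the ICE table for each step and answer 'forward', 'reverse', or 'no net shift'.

Direction: reverse

Q₀ = 140 vs Keq = 2.815 ⇒ Q>K, reverse
Step 1:
                  L         B         J         C
  Initial    0.1029     0.257     3.075     2.999
  Change     0.2361    0.4722    0.4722   -0.4722
  Equil       0.339    0.7292     3.547     2.527
  solve Keq expr → x = -0.2361; check Q = 2.815
Then remove 0.0939 M of L.
Step 2:
                  L         B         J         C
  Initial    0.2451    0.7292     3.547     2.527
  Change    0.02731   0.05461   0.05461  -0.05461
  Equil      0.2724    0.7838     3.602     2.472
  solve Keq expr → x = -0.02731; check Q = 2.815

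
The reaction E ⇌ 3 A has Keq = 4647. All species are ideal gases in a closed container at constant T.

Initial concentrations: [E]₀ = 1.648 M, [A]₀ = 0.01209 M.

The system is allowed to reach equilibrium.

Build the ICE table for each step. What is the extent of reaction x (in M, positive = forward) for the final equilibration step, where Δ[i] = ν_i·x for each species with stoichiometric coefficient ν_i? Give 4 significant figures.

x = 1.623 M

Q₀ = 1.0723e-06 vs Keq = 4647 ⇒ Q<K, forward
Step 1:
                    E           A
  Initial       1.648     0.01209
  Change       -1.623       4.869
  Equil       0.02502       4.881
  solve Keq expr → x = 1.623; check Q = 4647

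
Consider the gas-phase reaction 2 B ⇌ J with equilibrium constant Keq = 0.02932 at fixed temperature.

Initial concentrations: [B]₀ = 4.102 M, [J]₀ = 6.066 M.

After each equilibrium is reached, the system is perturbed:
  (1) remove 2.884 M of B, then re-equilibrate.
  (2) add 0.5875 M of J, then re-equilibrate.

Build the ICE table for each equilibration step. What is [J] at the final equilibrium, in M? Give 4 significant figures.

Q₀ = 0.3605 vs Keq = 0.02932 ⇒ Q>K, reverse
Step 1:
                  B         J
  I           4.102     6.066
  C           6.068    -3.034
  E           10.17     3.032
  solve Keq expr → x = -3.034; check Q = 0.02932
Then remove 2.884 M of B.
Step 2:
                  B         J
  I           7.286     3.032
  C           1.519   -0.7594
  E           8.804     2.273
  solve Keq expr → x = -0.7594; check Q = 0.02932
Then add 0.5875 M of J.
Step 3:
                  B         J
  I           8.804      2.86
  C          0.5688   -0.2844
  E           9.373     2.576
  solve Keq expr → x = -0.2844; check Q = 0.02932

[J]_eq = 2.576 M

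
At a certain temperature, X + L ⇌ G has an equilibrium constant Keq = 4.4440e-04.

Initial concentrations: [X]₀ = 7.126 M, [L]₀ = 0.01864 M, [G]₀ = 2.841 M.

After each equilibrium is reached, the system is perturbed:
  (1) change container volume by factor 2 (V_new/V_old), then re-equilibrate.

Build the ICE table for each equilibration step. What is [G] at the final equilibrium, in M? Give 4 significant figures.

[G]_eq = 0.003158 M

Q₀ = 21.39 vs Keq = 4.4440e-04 ⇒ Q>K, reverse
Step 1:
                  X         L         G
  I           7.126   0.01864     2.841
  C           2.828     2.828    -2.828
  E           9.954     2.847   0.01259
  solve Keq expr → x = -2.828; check Q = 4.4440e-04
Then change container volume by factor 2 (V_new/V_old).
Step 2:
                  X         L         G
  I           4.977     1.424  0.006297
  C         0.00314   0.00314  -0.00314
  E            4.98     1.427  0.003158
  solve Keq expr → x = -0.00314; check Q = 4.4440e-04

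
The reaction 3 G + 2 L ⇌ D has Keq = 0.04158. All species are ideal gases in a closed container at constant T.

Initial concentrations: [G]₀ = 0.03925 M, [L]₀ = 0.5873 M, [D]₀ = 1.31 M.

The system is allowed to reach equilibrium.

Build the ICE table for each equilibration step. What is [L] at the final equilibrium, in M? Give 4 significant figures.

[L]_eq = 1.752 M

Q₀ = 6.2811e+04 vs Keq = 0.04158 ⇒ Q>K, reverse
Step 1:
                   G          L          D
  Initial    0.03925     0.5873       1.31
  Change       1.747      1.165    -0.5824
  Equil        1.786      1.752     0.7276
  solve Keq expr → x = -0.5824; check Q = 0.04158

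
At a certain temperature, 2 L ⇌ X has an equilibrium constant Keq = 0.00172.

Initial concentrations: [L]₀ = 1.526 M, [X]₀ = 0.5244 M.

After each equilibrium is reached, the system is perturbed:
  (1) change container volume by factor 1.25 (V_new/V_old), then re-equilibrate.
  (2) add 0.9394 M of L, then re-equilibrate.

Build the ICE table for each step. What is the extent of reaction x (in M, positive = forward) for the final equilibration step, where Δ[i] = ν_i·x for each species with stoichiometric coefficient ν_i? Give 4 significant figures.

x = 0.007965 M

Q₀ = 0.2252 vs Keq = 0.00172 ⇒ Q>K, reverse
Step 1:
                    L           X
  I             1.526      0.5244
  C             1.026     -0.5132
  E             2.552     0.01121
  solve Keq expr → x = -0.5132; check Q = 0.00172
Then change container volume by factor 1.25 (V_new/V_old).
Step 2:
                    L           X
  I             2.042    0.008964
  C          0.003536   -0.001768
  E             2.045    0.007196
  solve Keq expr → x = -0.001768; check Q = 0.00172
Then add 0.9394 M of L.
Step 3:
                    L           X
  I             2.985    0.007196
  C          -0.01593    0.007965
  E             2.969     0.01516
  solve Keq expr → x = 0.007965; check Q = 0.00172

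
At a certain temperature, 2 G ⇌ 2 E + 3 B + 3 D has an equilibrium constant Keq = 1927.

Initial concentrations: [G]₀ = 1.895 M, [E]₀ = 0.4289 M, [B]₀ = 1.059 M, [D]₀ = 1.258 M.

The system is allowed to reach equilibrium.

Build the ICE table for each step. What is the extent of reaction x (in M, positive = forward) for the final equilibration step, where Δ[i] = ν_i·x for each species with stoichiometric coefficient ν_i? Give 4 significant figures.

x = 0.5545 M

Q₀ = 0.1211 vs Keq = 1927 ⇒ Q<K, forward
Step 1:
                    G           E           B           D
  Initial       1.895      0.4289       1.059       1.258
  Change       -1.109       1.109       1.664       1.664
  Equil         0.786       1.538       2.723       2.922
  solve Keq expr → x = 0.5545; check Q = 1927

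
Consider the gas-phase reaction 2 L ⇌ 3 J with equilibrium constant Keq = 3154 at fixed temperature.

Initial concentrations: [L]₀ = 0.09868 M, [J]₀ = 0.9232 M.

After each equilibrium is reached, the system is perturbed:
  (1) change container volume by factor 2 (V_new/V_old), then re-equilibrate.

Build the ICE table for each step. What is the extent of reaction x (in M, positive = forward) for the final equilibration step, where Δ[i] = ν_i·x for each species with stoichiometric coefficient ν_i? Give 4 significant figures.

x = 0.001349 M

Q₀ = 80.8 vs Keq = 3154 ⇒ Q<K, forward
Step 1:
                  L         J
  init      0.09868    0.9232
  Δ        -0.07972    0.1196
  eq        0.01896     1.043
  solve Keq expr → x = 0.03986; check Q = 3154
Then change container volume by factor 2 (V_new/V_old).
Step 2:
                  L         J
  init      0.00948    0.5214
  Δ       -0.002699  0.004048
  eq       0.006782    0.5254
  solve Keq expr → x = 0.001349; check Q = 3154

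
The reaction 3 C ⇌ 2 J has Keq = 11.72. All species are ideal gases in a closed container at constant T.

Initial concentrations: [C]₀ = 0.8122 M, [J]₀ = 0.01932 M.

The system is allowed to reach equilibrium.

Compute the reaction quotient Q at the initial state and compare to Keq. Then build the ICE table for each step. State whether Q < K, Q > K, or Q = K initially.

Q₀ = 6.9667e-04 vs Keq = 11.72 ⇒ Q<K, forward
Step 1:
                  C         J
  Initial    0.8122   0.01932
  Change    -0.5727    0.3818
  Equil      0.2395    0.4011
  solve Keq expr → x = 0.1909; check Q = 11.72

Q₀ = 6.9667e-04; Q < K (proceeds forward)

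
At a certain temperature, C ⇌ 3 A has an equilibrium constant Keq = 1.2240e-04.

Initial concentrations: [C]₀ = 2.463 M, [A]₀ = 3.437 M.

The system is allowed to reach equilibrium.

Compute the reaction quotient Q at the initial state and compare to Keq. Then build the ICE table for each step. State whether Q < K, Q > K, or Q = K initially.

Q₀ = 16.48 vs Keq = 1.2240e-04 ⇒ Q>K, reverse
Step 1:
                  C         A
  I           2.463     3.437
  C            1.12    -3.361
  E           3.583   0.07598
  solve Keq expr → x = -1.12; check Q = 1.2240e-04

Q₀ = 16.48; Q > K (proceeds reverse)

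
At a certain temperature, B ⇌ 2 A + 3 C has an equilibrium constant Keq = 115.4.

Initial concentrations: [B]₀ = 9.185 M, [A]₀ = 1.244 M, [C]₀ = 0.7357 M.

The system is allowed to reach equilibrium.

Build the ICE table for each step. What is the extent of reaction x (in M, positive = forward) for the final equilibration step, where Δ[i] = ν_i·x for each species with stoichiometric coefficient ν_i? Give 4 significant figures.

Q₀ = 0.06709 vs Keq = 115.4 ⇒ Q<K, forward
Step 1:
                    B           A           C
  Initial       9.185       1.244      0.7357
  Change       -1.152       2.304       3.456
  Equil         8.033       3.548       4.192
  solve Keq expr → x = 1.152; check Q = 115.4

x = 1.152 M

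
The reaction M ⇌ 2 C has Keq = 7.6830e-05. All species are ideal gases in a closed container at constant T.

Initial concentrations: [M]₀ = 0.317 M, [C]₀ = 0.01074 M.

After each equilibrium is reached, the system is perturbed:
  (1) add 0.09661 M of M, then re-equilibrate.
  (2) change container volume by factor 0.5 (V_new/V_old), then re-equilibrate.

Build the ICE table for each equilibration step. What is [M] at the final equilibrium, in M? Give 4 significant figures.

Q₀ = 3.6387e-04 vs Keq = 7.6830e-05 ⇒ Q>K, reverse
Step 1:
                   M          C
  init         0.317    0.01074
  Δ         0.002891  -0.005782
  eq          0.3199   0.004958
  solve Keq expr → x = -0.002891; check Q = 7.6830e-05
Then add 0.09661 M of M.
Step 2:
                   M          C
  init        0.4165   0.004958
  Δ       -3.4846e-04 6.9692e-04
  eq          0.4162   0.005654
  solve Keq expr → x = 3.4846e-04; check Q = 7.6830e-05
Then change container volume by factor 0.5 (V_new/V_old).
Step 3:
                   M          C
  init        0.8323    0.01131
  Δ         0.001652  -0.003304
  eq           0.834   0.008005
  solve Keq expr → x = -0.001652; check Q = 7.6830e-05

[M]_eq = 0.834 M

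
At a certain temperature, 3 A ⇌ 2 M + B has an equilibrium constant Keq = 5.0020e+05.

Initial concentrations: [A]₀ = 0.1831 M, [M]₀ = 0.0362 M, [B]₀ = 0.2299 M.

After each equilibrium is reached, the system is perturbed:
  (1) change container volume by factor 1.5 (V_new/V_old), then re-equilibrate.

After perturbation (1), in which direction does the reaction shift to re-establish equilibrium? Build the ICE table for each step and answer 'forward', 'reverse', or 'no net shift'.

Direction: no net shift

Q₀ = 0.04908 vs Keq = 5.0020e+05 ⇒ Q<K, forward
Step 1:
                   A          M          B
  init        0.1831     0.0362     0.2299
  Δ          -0.1807     0.1205    0.06023
  eq        0.002423     0.1567     0.2901
  solve Keq expr → x = 0.06023; check Q = 5.0020e+05
Then change container volume by factor 1.5 (V_new/V_old).
Step 2:
                   A          M          B
  init      0.001616     0.1044     0.1934
  Δ                0          0          0
  eq        0.001616     0.1044     0.1934
  solve Keq expr → x = 0; check Q = 5.0020e+05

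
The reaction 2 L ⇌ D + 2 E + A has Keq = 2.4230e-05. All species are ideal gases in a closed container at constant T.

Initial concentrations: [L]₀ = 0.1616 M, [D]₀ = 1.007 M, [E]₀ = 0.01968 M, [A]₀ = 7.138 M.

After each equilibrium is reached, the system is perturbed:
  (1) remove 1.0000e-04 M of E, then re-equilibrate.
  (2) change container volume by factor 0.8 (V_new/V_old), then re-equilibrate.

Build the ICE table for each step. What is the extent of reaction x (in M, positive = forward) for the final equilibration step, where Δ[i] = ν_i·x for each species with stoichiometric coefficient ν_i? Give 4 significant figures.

Q₀ = 0.1066 vs Keq = 2.4230e-05 ⇒ Q>K, reverse
Step 1:
                  L         D         E         A
  init       0.1616     1.007   0.01968     7.138
  Δ         0.01935 -0.009673  -0.01935 -0.009673
  eq         0.1809    0.9973 3.3405e-04     7.128
  solve Keq expr → x = -0.009673; check Q = 2.4230e-05
Then remove 1.0000e-04 M of E.
Step 2:
                  L         D         E         A
  init       0.1809    0.9973 2.3405e-04     7.128
  Δ       -9.9806e-05 4.9903e-05 9.9806e-05 4.9903e-05
  eq         0.1808    0.9974 3.3386e-04     7.128
  solve Keq expr → x = 4.9903e-05; check Q = 2.4230e-05
Then change container volume by factor 0.8 (V_new/V_old).
Step 3:
                  L         D         E         A
  init       0.2261     1.247 4.1732e-04      8.91
  Δ       8.3335e-05 -4.1667e-05 -8.3335e-05 -4.1667e-05
  eq         0.2261     1.247 3.3399e-04      8.91
  solve Keq expr → x = -4.1667e-05; check Q = 2.4230e-05

x = -4.1667e-05 M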